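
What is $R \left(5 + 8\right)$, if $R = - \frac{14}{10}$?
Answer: $- \frac{91}{5} \approx -18.2$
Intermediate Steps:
$R = - \frac{7}{5}$ ($R = \left(-14\right) \frac{1}{10} = - \frac{7}{5} \approx -1.4$)
$R \left(5 + 8\right) = - \frac{7 \left(5 + 8\right)}{5} = \left(- \frac{7}{5}\right) 13 = - \frac{91}{5}$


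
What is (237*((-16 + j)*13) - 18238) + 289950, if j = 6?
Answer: 240902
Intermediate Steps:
(237*((-16 + j)*13) - 18238) + 289950 = (237*((-16 + 6)*13) - 18238) + 289950 = (237*(-10*13) - 18238) + 289950 = (237*(-130) - 18238) + 289950 = (-30810 - 18238) + 289950 = -49048 + 289950 = 240902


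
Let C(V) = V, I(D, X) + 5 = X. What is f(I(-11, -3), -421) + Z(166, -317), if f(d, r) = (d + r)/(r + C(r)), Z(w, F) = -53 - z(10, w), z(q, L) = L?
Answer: -183969/842 ≈ -218.49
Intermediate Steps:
I(D, X) = -5 + X
Z(w, F) = -53 - w
f(d, r) = (d + r)/(2*r) (f(d, r) = (d + r)/(r + r) = (d + r)/((2*r)) = (d + r)*(1/(2*r)) = (d + r)/(2*r))
f(I(-11, -3), -421) + Z(166, -317) = (1/2)*((-5 - 3) - 421)/(-421) + (-53 - 1*166) = (1/2)*(-1/421)*(-8 - 421) + (-53 - 166) = (1/2)*(-1/421)*(-429) - 219 = 429/842 - 219 = -183969/842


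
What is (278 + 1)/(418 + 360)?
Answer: 279/778 ≈ 0.35861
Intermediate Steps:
(278 + 1)/(418 + 360) = 279/778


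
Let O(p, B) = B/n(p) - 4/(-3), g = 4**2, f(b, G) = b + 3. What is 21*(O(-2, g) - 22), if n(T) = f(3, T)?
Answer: -378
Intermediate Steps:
f(b, G) = 3 + b
g = 16
n(T) = 6 (n(T) = 3 + 3 = 6)
O(p, B) = 4/3 + B/6 (O(p, B) = B/6 - 4/(-3) = B*(1/6) - 4*(-1/3) = B/6 + 4/3 = 4/3 + B/6)
21*(O(-2, g) - 22) = 21*((4/3 + (1/6)*16) - 22) = 21*((4/3 + 8/3) - 22) = 21*(4 - 22) = 21*(-18) = -378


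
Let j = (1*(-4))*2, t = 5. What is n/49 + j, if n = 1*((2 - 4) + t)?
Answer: -389/49 ≈ -7.9388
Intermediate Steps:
j = -8 (j = -4*2 = -8)
n = 3 (n = 1*((2 - 4) + 5) = 1*(-2 + 5) = 1*3 = 3)
n/49 + j = 3/49 - 8 = -389/49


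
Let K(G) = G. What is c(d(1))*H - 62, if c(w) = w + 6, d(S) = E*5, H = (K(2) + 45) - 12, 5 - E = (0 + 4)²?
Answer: -1777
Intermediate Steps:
E = -11 (E = 5 - (0 + 4)² = 5 - 1*4² = 5 - 1*16 = 5 - 16 = -11)
H = 35 (H = (2 + 45) - 12 = 47 - 12 = 35)
d(S) = -55 (d(S) = -11*5 = -55)
c(w) = 6 + w
c(d(1))*H - 62 = (6 - 55)*35 - 62 = -49*35 - 62 = -1715 - 62 = -1777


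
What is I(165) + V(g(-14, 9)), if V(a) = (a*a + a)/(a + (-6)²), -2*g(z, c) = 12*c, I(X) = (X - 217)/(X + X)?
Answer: -26261/165 ≈ -159.16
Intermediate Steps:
I(X) = (-217 + X)/(2*X) (I(X) = (-217 + X)/((2*X)) = (-217 + X)*(1/(2*X)) = (-217 + X)/(2*X))
g(z, c) = -6*c
V(a) = (a + a²)/(36 + a) (V(a) = (a² + a)/(a + 36) = (a + a²)/(36 + a))
I(165) + V(g(-14, 9)) = (½)*(-217 + 165)/165 + (-6*9)*(1 - 6*9)/(36 - 6*9) = (½)*(1/165)*(-52) - 54*(1 - 54)/(36 - 54) = -26/165 - 54*(-53)/(-18) = -26/165 - 54*(-1/18)*(-53) = -26/165 - 159 = -26261/165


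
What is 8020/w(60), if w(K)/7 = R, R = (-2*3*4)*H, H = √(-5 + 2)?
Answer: 2005*I*√3/126 ≈ 27.562*I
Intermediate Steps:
H = I*√3 (H = √(-3) = I*√3 ≈ 1.732*I)
R = -24*I*√3 (R = (-2*3*4)*(I*√3) = (-6*4)*(I*√3) = -24*I*√3 ≈ -41.569*I)
w(K) = -168*I*√3 (w(K) = 7*(-24*I*√3) = -168*I*√3)
8020/w(60) = 8020/((-168*I*√3)) = 8020*(I*√3/504) = 2005*I*√3/126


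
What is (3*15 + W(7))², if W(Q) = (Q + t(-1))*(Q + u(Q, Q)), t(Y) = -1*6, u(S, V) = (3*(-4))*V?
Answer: 1024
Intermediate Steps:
u(S, V) = -12*V
t(Y) = -6
W(Q) = -11*Q*(-6 + Q) (W(Q) = (Q - 6)*(Q - 12*Q) = (-6 + Q)*(-11*Q) = -11*Q*(-6 + Q))
(3*15 + W(7))² = (3*15 + 11*7*(6 - 1*7))² = (45 + 11*7*(6 - 7))² = (45 + 11*7*(-1))² = (45 - 77)² = (-32)² = 1024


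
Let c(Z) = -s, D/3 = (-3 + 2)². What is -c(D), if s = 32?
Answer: 32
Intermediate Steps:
D = 3 (D = 3*(-3 + 2)² = 3*(-1)² = 3*1 = 3)
c(Z) = -32 (c(Z) = -1*32 = -32)
-c(D) = -1*(-32) = 32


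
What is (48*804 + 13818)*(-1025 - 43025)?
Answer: -2308660500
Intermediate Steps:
(48*804 + 13818)*(-1025 - 43025) = (38592 + 13818)*(-44050) = 52410*(-44050) = -2308660500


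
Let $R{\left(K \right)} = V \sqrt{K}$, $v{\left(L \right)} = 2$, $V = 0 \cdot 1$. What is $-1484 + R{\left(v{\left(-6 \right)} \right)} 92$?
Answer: $-1484$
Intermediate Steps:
$V = 0$
$R{\left(K \right)} = 0$ ($R{\left(K \right)} = 0 \sqrt{K} = 0$)
$-1484 + R{\left(v{\left(-6 \right)} \right)} 92 = -1484 + 0 \cdot 92 = -1484 + 0 = -1484$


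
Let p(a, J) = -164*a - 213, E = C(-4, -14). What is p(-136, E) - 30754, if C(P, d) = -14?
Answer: -8663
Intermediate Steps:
E = -14
p(a, J) = -213 - 164*a
p(-136, E) - 30754 = (-213 - 164*(-136)) - 30754 = (-213 + 22304) - 30754 = 22091 - 30754 = -8663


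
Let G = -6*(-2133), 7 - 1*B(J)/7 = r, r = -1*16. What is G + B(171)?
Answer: 12959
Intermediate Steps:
r = -16
B(J) = 161 (B(J) = 49 - 7*(-16) = 49 + 112 = 161)
G = 12798
G + B(171) = 12798 + 161 = 12959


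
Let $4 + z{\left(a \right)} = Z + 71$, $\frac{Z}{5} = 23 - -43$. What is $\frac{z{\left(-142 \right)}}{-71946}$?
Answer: $- \frac{397}{71946} \approx -0.005518$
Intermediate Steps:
$Z = 330$ ($Z = 5 \left(23 - -43\right) = 5 \left(23 + 43\right) = 5 \cdot 66 = 330$)
$z{\left(a \right)} = 397$ ($z{\left(a \right)} = -4 + \left(330 + 71\right) = -4 + 401 = 397$)
$\frac{z{\left(-142 \right)}}{-71946} = \frac{397}{-71946} = 397 \left(- \frac{1}{71946}\right) = - \frac{397}{71946}$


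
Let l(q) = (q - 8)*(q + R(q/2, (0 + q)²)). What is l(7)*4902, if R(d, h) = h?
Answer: -274512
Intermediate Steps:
l(q) = (-8 + q)*(q + q²) (l(q) = (q - 8)*(q + (0 + q)²) = (-8 + q)*(q + q²))
l(7)*4902 = (7*(-8 + 7² - 7*7))*4902 = (7*(-8 + 49 - 49))*4902 = (7*(-8))*4902 = -56*4902 = -274512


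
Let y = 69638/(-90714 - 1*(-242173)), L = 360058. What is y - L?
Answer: -54533954984/151459 ≈ -3.6006e+5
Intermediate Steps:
y = 69638/151459 (y = 69638/(-90714 + 242173) = 69638/151459 ≈ 0.45978)
y - L = 69638/151459 - 1*360058 = 69638/151459 - 360058 = -54533954984/151459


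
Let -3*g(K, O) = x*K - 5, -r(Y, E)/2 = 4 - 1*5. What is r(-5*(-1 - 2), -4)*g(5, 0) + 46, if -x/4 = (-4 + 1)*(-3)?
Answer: 508/3 ≈ 169.33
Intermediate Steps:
r(Y, E) = 2 (r(Y, E) = -2*(4 - 1*5) = -2*(4 - 5) = -2*(-1) = 2)
x = -36 (x = -4*(-4 + 1)*(-3) = -(-12)*(-3) = -4*9 = -36)
g(K, O) = 5/3 + 12*K (g(K, O) = -(-36*K - 5)/3 = -(-5 - 36*K)/3 = 5/3 + 12*K)
r(-5*(-1 - 2), -4)*g(5, 0) + 46 = 2*(5/3 + 12*5) + 46 = 2*(5/3 + 60) + 46 = 2*(185/3) + 46 = 370/3 + 46 = 508/3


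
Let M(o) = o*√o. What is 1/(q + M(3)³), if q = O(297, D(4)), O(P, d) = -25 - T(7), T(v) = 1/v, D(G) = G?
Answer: 1232/933491 + 3969*√3/933491 ≈ 0.0086841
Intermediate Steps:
M(o) = o^(3/2)
O(P, d) = -176/7 (O(P, d) = -25 - 1/7 = -25 - 1*⅐ = -25 - ⅐ = -176/7)
q = -176/7 ≈ -25.143
1/(q + M(3)³) = 1/(-176/7 + (3^(3/2))³) = 1/(-176/7 + (3*√3)³) = 1/(-176/7 + 81*√3)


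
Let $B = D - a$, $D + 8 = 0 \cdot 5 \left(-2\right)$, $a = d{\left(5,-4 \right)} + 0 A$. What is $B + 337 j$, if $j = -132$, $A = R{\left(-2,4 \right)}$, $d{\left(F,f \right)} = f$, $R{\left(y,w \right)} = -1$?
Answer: $-44488$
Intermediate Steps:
$A = -1$
$a = -4$ ($a = -4 + 0 \left(-1\right) = -4 + 0 = -4$)
$D = -8$ ($D = -8 + 0 \cdot 5 \left(-2\right) = -8 + 0 \left(-2\right) = -8 + 0 = -8$)
$B = -4$ ($B = -8 - -4 = -8 + 4 = -4$)
$B + 337 j = -4 + 337 \left(-132\right) = -4 - 44484 = -44488$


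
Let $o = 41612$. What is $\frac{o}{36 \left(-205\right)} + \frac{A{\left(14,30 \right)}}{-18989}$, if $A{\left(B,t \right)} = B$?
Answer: $- \frac{197568397}{35034705} \approx -5.6392$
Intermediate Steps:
$\frac{o}{36 \left(-205\right)} + \frac{A{\left(14,30 \right)}}{-18989} = \frac{41612}{36 \left(-205\right)} + \frac{14}{-18989} = \frac{41612}{-7380} + 14 \left(- \frac{1}{18989}\right) = 41612 \left(- \frac{1}{7380}\right) - \frac{14}{18989} = - \frac{10403}{1845} - \frac{14}{18989} = - \frac{197568397}{35034705}$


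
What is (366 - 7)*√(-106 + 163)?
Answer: 359*√57 ≈ 2710.4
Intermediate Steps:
(366 - 7)*√(-106 + 163) = 359*√57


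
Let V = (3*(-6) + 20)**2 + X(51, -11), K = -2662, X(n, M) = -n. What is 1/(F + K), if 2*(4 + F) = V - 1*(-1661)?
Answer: -1/1859 ≈ -0.00053792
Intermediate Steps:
V = -47 (V = (3*(-6) + 20)**2 - 1*51 = (-18 + 20)**2 - 51 = 2**2 - 51 = 4 - 51 = -47)
F = 803 (F = -4 + (-47 - 1*(-1661))/2 = -4 + (-47 + 1661)/2 = -4 + (1/2)*1614 = -4 + 807 = 803)
1/(F + K) = 1/(803 - 2662) = 1/(-1859) = -1/1859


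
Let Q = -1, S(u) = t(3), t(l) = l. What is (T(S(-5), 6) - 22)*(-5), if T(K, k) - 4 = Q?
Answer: 95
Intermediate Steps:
S(u) = 3
T(K, k) = 3 (T(K, k) = 4 - 1 = 3)
(T(S(-5), 6) - 22)*(-5) = (3 - 22)*(-5) = -19*(-5) = 95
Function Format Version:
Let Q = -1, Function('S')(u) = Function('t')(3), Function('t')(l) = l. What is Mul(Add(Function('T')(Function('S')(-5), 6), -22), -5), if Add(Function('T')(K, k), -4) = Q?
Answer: 95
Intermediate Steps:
Function('S')(u) = 3
Function('T')(K, k) = 3 (Function('T')(K, k) = Add(4, -1) = 3)
Mul(Add(Function('T')(Function('S')(-5), 6), -22), -5) = Mul(Add(3, -22), -5) = Mul(-19, -5) = 95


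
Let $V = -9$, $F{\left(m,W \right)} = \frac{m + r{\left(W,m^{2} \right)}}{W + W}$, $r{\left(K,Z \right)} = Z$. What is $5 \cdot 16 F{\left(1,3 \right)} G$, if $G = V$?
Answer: $-240$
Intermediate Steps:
$F{\left(m,W \right)} = \frac{m + m^{2}}{2 W}$ ($F{\left(m,W \right)} = \frac{m + m^{2}}{W + W} = \frac{m + m^{2}}{2 W}$)
$G = -9$
$5 \cdot 16 F{\left(1,3 \right)} G = 5 \cdot 16 \cdot \frac{1}{2} \cdot 1 \cdot \frac{1}{3} \left(1 + 1\right) \left(-9\right) = 5 \cdot 16 \cdot \frac{1}{2} \cdot 1 \cdot \frac{1}{3} \cdot 2 \left(-9\right) = 5 \cdot 16 \cdot \frac{1}{3} \left(-9\right) = 5 \cdot \frac{16}{3} \left(-9\right) = \frac{80}{3} \left(-9\right) = -240$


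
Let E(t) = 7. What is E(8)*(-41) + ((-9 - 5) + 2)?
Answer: -299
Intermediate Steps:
E(8)*(-41) + ((-9 - 5) + 2) = 7*(-41) + ((-9 - 5) + 2) = -287 + (-14 + 2) = -287 - 12 = -299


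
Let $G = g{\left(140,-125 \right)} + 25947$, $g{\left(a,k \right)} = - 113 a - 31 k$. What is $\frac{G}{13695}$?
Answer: $\frac{14002}{13695} \approx 1.0224$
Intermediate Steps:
$G = 14002$ ($G = \left(\left(-113\right) 140 - -3875\right) + 25947 = \left(-15820 + 3875\right) + 25947 = -11945 + 25947 = 14002$)
$\frac{G}{13695} = \frac{14002}{13695}$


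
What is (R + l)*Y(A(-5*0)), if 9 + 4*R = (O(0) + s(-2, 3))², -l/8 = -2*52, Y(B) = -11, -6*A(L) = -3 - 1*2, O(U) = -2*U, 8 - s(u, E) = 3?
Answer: -9196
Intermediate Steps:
s(u, E) = 5 (s(u, E) = 8 - 1*3 = 8 - 3 = 5)
A(L) = ⅚ (A(L) = -(-3 - 1*2)/6 = -(-3 - 2)/6 = -⅙*(-5) = ⅚)
l = 832 (l = -(-16)*52 = -8*(-104) = 832)
R = 4 (R = -9/4 + (-2*0 + 5)²/4 = -9/4 + (0 + 5)²/4 = -9/4 + (¼)*5² = -9/4 + (¼)*25 = -9/4 + 25/4 = 4)
(R + l)*Y(A(-5*0)) = (4 + 832)*(-11) = 836*(-11) = -9196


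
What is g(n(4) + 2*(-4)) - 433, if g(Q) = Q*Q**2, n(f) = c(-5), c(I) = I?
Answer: -2630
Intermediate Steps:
n(f) = -5
g(Q) = Q**3
g(n(4) + 2*(-4)) - 433 = (-5 + 2*(-4))**3 - 433 = (-5 - 8)**3 - 433 = (-13)**3 - 433 = -2197 - 433 = -2630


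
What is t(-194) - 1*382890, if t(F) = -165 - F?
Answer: -382861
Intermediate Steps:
t(-194) - 1*382890 = (-165 - 1*(-194)) - 1*382890 = (-165 + 194) - 382890 = 29 - 382890 = -382861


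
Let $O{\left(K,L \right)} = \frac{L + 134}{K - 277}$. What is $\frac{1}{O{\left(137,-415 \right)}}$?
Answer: $\frac{140}{281} \approx 0.49822$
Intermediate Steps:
$O{\left(K,L \right)} = \frac{134 + L}{-277 + K}$
$\frac{1}{O{\left(137,-415 \right)}} = \frac{1}{\frac{1}{-277 + 137} \left(134 - 415\right)} = \frac{1}{\frac{1}{-140} \left(-281\right)} = \frac{1}{\left(- \frac{1}{140}\right) \left(-281\right)} = \frac{1}{\frac{281}{140}} = \frac{140}{281}$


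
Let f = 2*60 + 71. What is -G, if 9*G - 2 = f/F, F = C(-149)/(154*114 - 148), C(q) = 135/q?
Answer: 495414002/1215 ≈ 4.0775e+5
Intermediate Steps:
f = 191 (f = 120 + 71 = 191)
F = -135/2593792 (F = (135/(-149))/(154*114 - 148) = (135*(-1/149))/(17556 - 148) = -135/149/17408 = -135/149*1/17408 = -135/2593792 ≈ -5.2047e-5)
G = -495414002/1215 (G = 2/9 + (191/(-135/2593792))/9 = 2/9 + (191*(-2593792/135))/9 = 2/9 + (⅑)*(-495414272/135) = 2/9 - 495414272/1215 = -495414002/1215 ≈ -4.0775e+5)
-G = -1*(-495414002/1215) = 495414002/1215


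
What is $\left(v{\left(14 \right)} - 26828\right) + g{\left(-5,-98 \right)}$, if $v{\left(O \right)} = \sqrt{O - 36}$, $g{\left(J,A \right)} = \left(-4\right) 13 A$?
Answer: $-21732 + i \sqrt{22} \approx -21732.0 + 4.6904 i$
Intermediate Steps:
$g{\left(J,A \right)} = - 52 A$
$v{\left(O \right)} = \sqrt{-36 + O}$
$\left(v{\left(14 \right)} - 26828\right) + g{\left(-5,-98 \right)} = \left(\sqrt{-36 + 14} - 26828\right) - -5096 = \left(\sqrt{-22} - 26828\right) + 5096 = \left(i \sqrt{22} - 26828\right) + 5096 = \left(-26828 + i \sqrt{22}\right) + 5096 = -21732 + i \sqrt{22}$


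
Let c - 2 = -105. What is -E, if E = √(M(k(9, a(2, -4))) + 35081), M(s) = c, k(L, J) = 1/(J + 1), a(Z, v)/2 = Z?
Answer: -√34978 ≈ -187.02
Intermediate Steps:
c = -103 (c = 2 - 105 = -103)
a(Z, v) = 2*Z
k(L, J) = 1/(1 + J)
M(s) = -103
E = √34978 (E = √(-103 + 35081) = √34978 ≈ 187.02)
-E = -√34978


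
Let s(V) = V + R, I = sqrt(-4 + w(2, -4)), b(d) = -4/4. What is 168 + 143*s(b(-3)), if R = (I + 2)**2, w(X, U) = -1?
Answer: -118 + 572*I*sqrt(5) ≈ -118.0 + 1279.0*I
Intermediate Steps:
b(d) = -1 (b(d) = -4*1/4 = -1)
I = I*sqrt(5) (I = sqrt(-4 - 1) = sqrt(-5) = I*sqrt(5) ≈ 2.2361*I)
R = (2 + I*sqrt(5))**2 (R = (I*sqrt(5) + 2)**2 = (2 + I*sqrt(5))**2 ≈ -1.0 + 8.9443*I)
s(V) = V + (2 + I*sqrt(5))**2
168 + 143*s(b(-3)) = 168 + 143*(-1 + (2 + I*sqrt(5))**2) = 168 + (-143 + 143*(2 + I*sqrt(5))**2) = 25 + 143*(2 + I*sqrt(5))**2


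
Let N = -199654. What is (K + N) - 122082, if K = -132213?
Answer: -453949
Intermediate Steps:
(K + N) - 122082 = (-132213 - 199654) - 122082 = -331867 - 122082 = -453949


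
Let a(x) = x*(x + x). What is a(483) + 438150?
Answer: 904728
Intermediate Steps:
a(x) = 2*x**2 (a(x) = x*(2*x) = 2*x**2)
a(483) + 438150 = 2*483**2 + 438150 = 2*233289 + 438150 = 466578 + 438150 = 904728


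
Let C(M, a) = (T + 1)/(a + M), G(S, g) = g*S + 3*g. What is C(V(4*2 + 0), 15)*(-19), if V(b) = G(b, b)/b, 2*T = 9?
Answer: -209/52 ≈ -4.0192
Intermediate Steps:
T = 9/2 (T = (½)*9 = 9/2 ≈ 4.5000)
G(S, g) = 3*g + S*g (G(S, g) = S*g + 3*g = 3*g + S*g)
V(b) = 3 + b (V(b) = (b*(3 + b))/b = 3 + b)
C(M, a) = 11/(2*(M + a)) (C(M, a) = (9/2 + 1)/(a + M) = 11/(2*(M + a)))
C(V(4*2 + 0), 15)*(-19) = (11/(2*((3 + (4*2 + 0)) + 15)))*(-19) = (11/(2*((3 + (8 + 0)) + 15)))*(-19) = (11/(2*((3 + 8) + 15)))*(-19) = (11/(2*(11 + 15)))*(-19) = ((11/2)/26)*(-19) = ((11/2)*(1/26))*(-19) = (11/52)*(-19) = -209/52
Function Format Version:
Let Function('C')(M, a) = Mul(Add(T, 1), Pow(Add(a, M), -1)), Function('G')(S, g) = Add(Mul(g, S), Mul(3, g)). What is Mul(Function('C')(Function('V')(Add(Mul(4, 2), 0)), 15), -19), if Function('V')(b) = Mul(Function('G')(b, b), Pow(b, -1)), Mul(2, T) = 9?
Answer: Rational(-209, 52) ≈ -4.0192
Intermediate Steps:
T = Rational(9, 2) (T = Mul(Rational(1, 2), 9) = Rational(9, 2) ≈ 4.5000)
Function('G')(S, g) = Add(Mul(3, g), Mul(S, g)) (Function('G')(S, g) = Add(Mul(S, g), Mul(3, g)) = Add(Mul(3, g), Mul(S, g)))
Function('V')(b) = Add(3, b) (Function('V')(b) = Mul(Mul(b, Add(3, b)), Pow(b, -1)) = Add(3, b))
Function('C')(M, a) = Mul(Rational(11, 2), Pow(Add(M, a), -1)) (Function('C')(M, a) = Mul(Add(Rational(9, 2), 1), Pow(Add(a, M), -1)) = Mul(Rational(11, 2), Pow(Add(M, a), -1)))
Mul(Function('C')(Function('V')(Add(Mul(4, 2), 0)), 15), -19) = Mul(Mul(Rational(11, 2), Pow(Add(Add(3, Add(Mul(4, 2), 0)), 15), -1)), -19) = Mul(Mul(Rational(11, 2), Pow(Add(Add(3, Add(8, 0)), 15), -1)), -19) = Mul(Mul(Rational(11, 2), Pow(Add(Add(3, 8), 15), -1)), -19) = Mul(Mul(Rational(11, 2), Pow(Add(11, 15), -1)), -19) = Mul(Mul(Rational(11, 2), Pow(26, -1)), -19) = Mul(Mul(Rational(11, 2), Rational(1, 26)), -19) = Mul(Rational(11, 52), -19) = Rational(-209, 52)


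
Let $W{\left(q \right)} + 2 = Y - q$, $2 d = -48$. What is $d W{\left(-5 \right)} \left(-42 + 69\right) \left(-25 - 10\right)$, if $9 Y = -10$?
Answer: $42840$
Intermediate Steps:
$Y = - \frac{10}{9}$ ($Y = \frac{1}{9} \left(-10\right) = - \frac{10}{9} \approx -1.1111$)
$d = -24$ ($d = \frac{1}{2} \left(-48\right) = -24$)
$W{\left(q \right)} = - \frac{28}{9} - q$ ($W{\left(q \right)} = -2 - \left(\frac{10}{9} + q\right) = - \frac{28}{9} - q$)
$d W{\left(-5 \right)} \left(-42 + 69\right) \left(-25 - 10\right) = - 24 \left(- \frac{28}{9} - -5\right) \left(-42 + 69\right) \left(-25 - 10\right) = - 24 \left(- \frac{28}{9} + 5\right) 27 \left(-35\right) = \left(-24\right) \frac{17}{9} \left(-945\right) = \left(- \frac{136}{3}\right) \left(-945\right) = 42840$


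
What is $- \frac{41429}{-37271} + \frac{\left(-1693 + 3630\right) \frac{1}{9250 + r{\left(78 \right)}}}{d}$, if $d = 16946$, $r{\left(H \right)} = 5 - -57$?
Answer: $\frac{6537616120135}{5881406736192} \approx 1.1116$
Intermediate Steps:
$r{\left(H \right)} = 62$ ($r{\left(H \right)} = 5 + 57 = 62$)
$- \frac{41429}{-37271} + \frac{\left(-1693 + 3630\right) \frac{1}{9250 + r{\left(78 \right)}}}{d} = - \frac{41429}{-37271} + \frac{\left(-1693 + 3630\right) \frac{1}{9250 + 62}}{16946} = \left(-41429\right) \left(- \frac{1}{37271}\right) + \frac{1937}{9312} \cdot \frac{1}{16946} = \frac{41429}{37271} + 1937 \cdot \frac{1}{9312} \cdot \frac{1}{16946} = \frac{41429}{37271} + \frac{1937}{9312} \cdot \frac{1}{16946} = \frac{41429}{37271} + \frac{1937}{157801152} = \frac{6537616120135}{5881406736192}$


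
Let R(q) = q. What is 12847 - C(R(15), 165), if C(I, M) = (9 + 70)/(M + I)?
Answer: 2312381/180 ≈ 12847.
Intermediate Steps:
C(I, M) = 79/(I + M)
12847 - C(R(15), 165) = 12847 - 79/(15 + 165) = 12847 - 79/180 = 2312381/180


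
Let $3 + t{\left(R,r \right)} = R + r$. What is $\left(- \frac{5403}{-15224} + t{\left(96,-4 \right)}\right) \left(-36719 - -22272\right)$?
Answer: $- \frac{19652817533}{15224} \approx -1.2909 \cdot 10^{6}$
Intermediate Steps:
$t{\left(R,r \right)} = -3 + R + r$ ($t{\left(R,r \right)} = -3 + \left(R + r\right) = -3 + R + r$)
$\left(- \frac{5403}{-15224} + t{\left(96,-4 \right)}\right) \left(-36719 - -22272\right) = \left(- \frac{5403}{-15224} - -89\right) \left(-36719 - -22272\right) = \left(\left(-5403\right) \left(- \frac{1}{15224}\right) + 89\right) \left(-36719 + 22272\right) = \left(\frac{5403}{15224} + 89\right) \left(-14447\right) = \frac{1360339}{15224} \left(-14447\right) = - \frac{19652817533}{15224}$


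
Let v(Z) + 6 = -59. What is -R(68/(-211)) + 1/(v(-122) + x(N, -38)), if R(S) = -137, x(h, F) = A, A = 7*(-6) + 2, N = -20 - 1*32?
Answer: 14384/105 ≈ 136.99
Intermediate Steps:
v(Z) = -65 (v(Z) = -6 - 59 = -65)
N = -52 (N = -20 - 32 = -52)
A = -40 (A = -42 + 2 = -40)
x(h, F) = -40
-R(68/(-211)) + 1/(v(-122) + x(N, -38)) = -1*(-137) + 1/(-65 - 40) = 137 + 1/(-105) = 137 - 1/105 = 14384/105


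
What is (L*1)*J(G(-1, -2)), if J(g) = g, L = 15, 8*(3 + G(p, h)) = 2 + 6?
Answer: -30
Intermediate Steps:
G(p, h) = -2 (G(p, h) = -3 + (2 + 6)/8 = -3 + (1/8)*8 = -3 + 1 = -2)
(L*1)*J(G(-1, -2)) = (15*1)*(-2) = 15*(-2) = -30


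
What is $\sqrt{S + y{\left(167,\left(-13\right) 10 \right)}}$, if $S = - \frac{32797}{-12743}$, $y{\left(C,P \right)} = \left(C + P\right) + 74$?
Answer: $\frac{\sqrt{18442561610}}{12743} \approx 10.657$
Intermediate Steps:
$y{\left(C,P \right)} = 74 + C + P$
$S = \frac{32797}{12743}$ ($S = \left(-32797\right) \left(- \frac{1}{12743}\right) = \frac{32797}{12743} \approx 2.5737$)
$\sqrt{S + y{\left(167,\left(-13\right) 10 \right)}} = \sqrt{\frac{32797}{12743} + \left(74 + 167 - 130\right)} = \sqrt{\frac{32797}{12743} + 111} = \sqrt{\frac{1447270}{12743}} = \frac{\sqrt{18442561610}}{12743}$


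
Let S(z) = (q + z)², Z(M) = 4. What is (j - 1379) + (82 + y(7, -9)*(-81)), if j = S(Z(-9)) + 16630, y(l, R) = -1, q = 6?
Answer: 15514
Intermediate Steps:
S(z) = (6 + z)²
j = 16730 (j = (6 + 4)² + 16630 = 10² + 16630 = 100 + 16630 = 16730)
(j - 1379) + (82 + y(7, -9)*(-81)) = (16730 - 1379) + (82 - 1*(-81)) = 15351 + (82 + 81) = 15351 + 163 = 15514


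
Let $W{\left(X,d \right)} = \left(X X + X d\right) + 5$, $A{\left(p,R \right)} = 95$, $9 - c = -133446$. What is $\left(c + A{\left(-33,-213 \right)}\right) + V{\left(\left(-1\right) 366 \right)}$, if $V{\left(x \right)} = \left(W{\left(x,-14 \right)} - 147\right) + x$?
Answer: $272122$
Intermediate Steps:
$c = 133455$ ($c = 9 - -133446 = 9 + 133446 = 133455$)
$W{\left(X,d \right)} = 5 + X^{2} + X d$ ($W{\left(X,d \right)} = \left(X^{2} + X d\right) + 5 = 5 + X^{2} + X d$)
$V{\left(x \right)} = -142 + x^{2} - 13 x$ ($V{\left(x \right)} = \left(\left(5 + x^{2} + x \left(-14\right)\right) - 147\right) + x = \left(\left(5 + x^{2} - 14 x\right) - 147\right) + x = \left(-142 + x^{2} - 14 x\right) + x = -142 + x^{2} - 13 x$)
$\left(c + A{\left(-33,-213 \right)}\right) + V{\left(\left(-1\right) 366 \right)} = \left(133455 + 95\right) - \left(142 - 133956 + 13 \left(-1\right) 366\right) = 133550 - \left(-4616 - 133956\right) = 133550 + \left(-142 + 133956 + 4758\right) = 133550 + 138572 = 272122$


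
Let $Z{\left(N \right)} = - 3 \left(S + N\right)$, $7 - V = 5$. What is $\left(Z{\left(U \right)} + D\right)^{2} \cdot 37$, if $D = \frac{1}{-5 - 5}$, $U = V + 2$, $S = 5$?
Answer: $\frac{2717317}{100} \approx 27173.0$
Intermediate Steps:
$V = 2$ ($V = 7 - 5 = 2$)
$U = 4$ ($U = 2 + 2 = 4$)
$D = - \frac{1}{10}$ ($D = \frac{1}{-10} = - \frac{1}{10} \approx -0.1$)
$Z{\left(N \right)} = -15 - 3 N$ ($Z{\left(N \right)} = - 3 \left(5 + N\right) = -15 - 3 N$)
$\left(Z{\left(U \right)} + D\right)^{2} \cdot 37 = \left(\left(-15 - 12\right) - \frac{1}{10}\right)^{2} \cdot 37 = \left(-27 - \frac{1}{10}\right)^{2} \cdot 37 = \left(- \frac{271}{10}\right)^{2} \cdot 37 = \frac{73441}{100} \cdot 37 = \frac{2717317}{100}$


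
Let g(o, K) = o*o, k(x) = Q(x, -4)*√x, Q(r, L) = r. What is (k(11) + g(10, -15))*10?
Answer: 1000 + 110*√11 ≈ 1364.8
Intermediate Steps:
k(x) = x^(3/2) (k(x) = x*√x = x^(3/2))
g(o, K) = o²
(k(11) + g(10, -15))*10 = (11^(3/2) + 10²)*10 = (11*√11 + 100)*10 = (100 + 11*√11)*10 = 1000 + 110*√11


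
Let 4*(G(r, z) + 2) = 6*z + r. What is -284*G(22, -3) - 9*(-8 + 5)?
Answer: 311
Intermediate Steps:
G(r, z) = -2 + r/4 + 3*z/2 (G(r, z) = -2 + (6*z + r)/4 = -2 + (r + 6*z)/4 = -2 + (r/4 + 3*z/2) = -2 + r/4 + 3*z/2)
-284*G(22, -3) - 9*(-8 + 5) = -284*(-2 + (¼)*22 + (3/2)*(-3)) - 9*(-8 + 5) = -284*(-2 + 11/2 - 9/2) - 9*(-3) = -284*(-1) + 27 = 284 + 27 = 311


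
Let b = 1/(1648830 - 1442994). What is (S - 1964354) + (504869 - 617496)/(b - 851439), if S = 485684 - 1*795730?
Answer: -398604038195332028/175256798003 ≈ -2.2744e+6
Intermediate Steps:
b = 1/205836 ≈ 4.8582e-6
S = -310046 (S = 485684 - 795730 = -310046)
(S - 1964354) + (504869 - 617496)/(b - 851439) = (-310046 - 1964354) + (504869 - 617496)/(1/205836 - 851439) = -2274400 - 112627/(-175256798003/205836) = -2274400 - 112627*(-205836/175256798003) = -2274400 + 23182691172/175256798003 = -398604038195332028/175256798003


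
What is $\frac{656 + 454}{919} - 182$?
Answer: $- \frac{166148}{919} \approx -180.79$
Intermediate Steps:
$\frac{656 + 454}{919} - 182 = 1110 \cdot \frac{1}{919} - 182 = \frac{1110}{919} - 182 = - \frac{166148}{919}$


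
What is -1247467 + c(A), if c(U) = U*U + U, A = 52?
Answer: -1244711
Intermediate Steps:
c(U) = U + U**2 (c(U) = U**2 + U = U + U**2)
-1247467 + c(A) = -1247467 + 52*(1 + 52) = -1247467 + 52*53 = -1247467 + 2756 = -1244711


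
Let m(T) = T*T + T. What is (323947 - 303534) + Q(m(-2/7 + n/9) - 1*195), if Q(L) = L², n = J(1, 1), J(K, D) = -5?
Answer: 921392208118/15752961 ≈ 58490.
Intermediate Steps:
n = -5
m(T) = T + T² (m(T) = T² + T = T + T²)
(323947 - 303534) + Q(m(-2/7 + n/9) - 1*195) = (323947 - 303534) + ((-2/7 - 5/9)*(1 + (-2/7 - 5/9)) - 1*195)² = 20413 + ((-2*⅐ - 5*⅑)*(1 + (-2*⅐ - 5*⅑)) - 195)² = 20413 + ((-2/7 - 5/9)*(1 + (-2/7 - 5/9)) - 195)² = 20413 + (-53*(1 - 53/63)/63 - 195)² = 20413 + (-53/63*10/63 - 195)² = 20413 + (-530/3969 - 195)² = 20413 + (-774485/3969)² = 20413 + 599827015225/15752961 = 921392208118/15752961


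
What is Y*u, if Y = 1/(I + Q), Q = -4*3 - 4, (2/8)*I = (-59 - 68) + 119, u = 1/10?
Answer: -1/480 ≈ -0.0020833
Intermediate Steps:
u = ⅒ ≈ 0.10000
I = -32 (I = 4*((-59 - 68) + 119) = 4*(-127 + 119) = 4*(-8) = -32)
Q = -16 (Q = -12 - 4 = -16)
Y = -1/48 (Y = 1/(-32 - 16) = 1/(-48) = -1/48 ≈ -0.020833)
Y*u = -1/48*⅒ = -1/480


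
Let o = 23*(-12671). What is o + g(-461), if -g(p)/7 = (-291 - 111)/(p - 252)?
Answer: -207794543/713 ≈ -2.9144e+5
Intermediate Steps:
g(p) = 2814/(-252 + p) (g(p) = -7*(-291 - 111)/(p - 252) = -(-2814)/(-252 + p) = 2814/(-252 + p))
o = -291433
o + g(-461) = -291433 + 2814/(-252 - 461) = -291433 + 2814/(-713) = -291433 + 2814*(-1/713) = -291433 - 2814/713 = -207794543/713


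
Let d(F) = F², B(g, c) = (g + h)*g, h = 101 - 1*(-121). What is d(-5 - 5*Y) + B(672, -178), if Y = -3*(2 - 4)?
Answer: 601993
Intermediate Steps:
h = 222 (h = 101 + 121 = 222)
Y = 6 (Y = -3*(-2) = 6)
B(g, c) = g*(222 + g) (B(g, c) = (g + 222)*g = (222 + g)*g = g*(222 + g))
d(-5 - 5*Y) + B(672, -178) = (-5 - 5*6)² + 672*(222 + 672) = (-5 - 30)² + 672*894 = (-35)² + 600768 = 1225 + 600768 = 601993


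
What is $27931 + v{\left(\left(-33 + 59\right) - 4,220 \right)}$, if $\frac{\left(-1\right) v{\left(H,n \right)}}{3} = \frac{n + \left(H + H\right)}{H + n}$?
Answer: $\frac{307205}{11} \approx 27928.0$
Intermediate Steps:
$v{\left(H,n \right)} = - \frac{3 \left(n + 2 H\right)}{H + n}$ ($v{\left(H,n \right)} = - 3 \frac{n + \left(H + H\right)}{H + n} = - 3 \frac{n + 2 H}{H + n} = - \frac{3 \left(n + 2 H\right)}{H + n}$)
$27931 + v{\left(\left(-33 + 59\right) - 4,220 \right)} = 27931 + \frac{3 \left(\left(-1\right) 220 - 2 \left(\left(-33 + 59\right) - 4\right)\right)}{\left(\left(-33 + 59\right) - 4\right) + 220} = 27931 + \frac{3 \left(-220 - 2 \left(26 - 4\right)\right)}{\left(26 - 4\right) + 220} = 27931 + \frac{3 \left(-220 - 44\right)}{22 + 220} = 27931 + \frac{3 \left(-220 - 44\right)}{242} = 27931 + 3 \cdot \frac{1}{242} \left(-264\right) = 27931 - \frac{36}{11} = \frac{307205}{11}$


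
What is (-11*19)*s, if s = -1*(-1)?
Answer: -209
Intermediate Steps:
s = 1
(-11*19)*s = -11*19*1 = -209*1 = -209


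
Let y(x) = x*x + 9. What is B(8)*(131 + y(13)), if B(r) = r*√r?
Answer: 4944*√2 ≈ 6991.9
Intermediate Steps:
B(r) = r^(3/2)
y(x) = 9 + x² (y(x) = x² + 9 = 9 + x²)
B(8)*(131 + y(13)) = 8^(3/2)*(131 + (9 + 13²)) = (16*√2)*(131 + (9 + 169)) = (16*√2)*(131 + 178) = (16*√2)*309 = 4944*√2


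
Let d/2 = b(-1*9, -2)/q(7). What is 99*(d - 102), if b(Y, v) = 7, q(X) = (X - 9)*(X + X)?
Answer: -20295/2 ≈ -10148.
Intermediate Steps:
q(X) = 2*X*(-9 + X) (q(X) = (-9 + X)*(2*X) = 2*X*(-9 + X))
d = -1/2 (d = 2*(7/((2*7*(-9 + 7)))) = 2*(7/((2*7*(-2)))) = 2*(7/(-28)) = 2*(7*(-1/28)) = 2*(-1/4) = -1/2 ≈ -0.50000)
99*(d - 102) = 99*(-1/2 - 102) = 99*(-205/2) = -20295/2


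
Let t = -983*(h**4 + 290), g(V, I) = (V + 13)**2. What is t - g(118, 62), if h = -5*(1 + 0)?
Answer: -916606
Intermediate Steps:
h = -5 (h = -5*1 = -5)
g(V, I) = (13 + V)**2
t = -899445 (t = -983*((-5)**4 + 290) = -983*(625 + 290) = -983*915 = -899445)
t - g(118, 62) = -899445 - (13 + 118)**2 = -899445 - 1*131**2 = -899445 - 1*17161 = -899445 - 17161 = -916606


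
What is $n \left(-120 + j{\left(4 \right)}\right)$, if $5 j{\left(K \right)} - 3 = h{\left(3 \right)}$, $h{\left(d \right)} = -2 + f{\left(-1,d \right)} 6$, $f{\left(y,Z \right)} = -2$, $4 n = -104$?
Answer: $\frac{15886}{5} \approx 3177.2$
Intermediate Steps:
$n = -26$ ($n = \frac{1}{4} \left(-104\right) = -26$)
$h{\left(d \right)} = -14$ ($h{\left(d \right)} = -2 - 12 = -14$)
$j{\left(K \right)} = - \frac{11}{5}$ ($j{\left(K \right)} = \frac{3}{5} + \frac{1}{5} \left(-14\right) = \frac{3}{5} - \frac{14}{5} = - \frac{11}{5}$)
$n \left(-120 + j{\left(4 \right)}\right) = - 26 \left(-120 - \frac{11}{5}\right) = \left(-26\right) \left(- \frac{611}{5}\right) = \frac{15886}{5}$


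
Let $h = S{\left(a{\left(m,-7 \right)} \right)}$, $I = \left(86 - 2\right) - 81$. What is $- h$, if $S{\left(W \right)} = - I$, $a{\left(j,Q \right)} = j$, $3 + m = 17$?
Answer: $3$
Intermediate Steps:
$m = 14$ ($m = -3 + 17 = 14$)
$I = 3$ ($I = 84 - 81 = 3$)
$S{\left(W \right)} = -3$ ($S{\left(W \right)} = \left(-1\right) 3 = -3$)
$h = -3$
$- h = \left(-1\right) \left(-3\right) = 3$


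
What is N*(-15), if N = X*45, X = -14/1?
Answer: 9450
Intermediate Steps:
X = -14 (X = -14*1 = -14)
N = -630 (N = -14*45 = -630)
N*(-15) = -630*(-15) = 9450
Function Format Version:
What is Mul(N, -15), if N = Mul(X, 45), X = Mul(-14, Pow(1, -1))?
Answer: 9450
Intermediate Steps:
X = -14 (X = Mul(-14, 1) = -14)
N = -630 (N = Mul(-14, 45) = -630)
Mul(N, -15) = Mul(-630, -15) = 9450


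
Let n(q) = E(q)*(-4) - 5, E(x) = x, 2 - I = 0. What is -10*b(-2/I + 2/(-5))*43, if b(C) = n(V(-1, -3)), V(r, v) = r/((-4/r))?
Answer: 1720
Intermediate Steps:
I = 2 (I = 2 - 1*0 = 2 + 0 = 2)
V(r, v) = -r²/4 (V(r, v) = r*(-r/4) = -r²/4)
n(q) = -5 - 4*q (n(q) = q*(-4) - 5 = -4*q - 5 = -5 - 4*q)
b(C) = -4 (b(C) = -5 - (-1)*(-1)² = -5 - (-1) = -5 - 4*(-¼) = -5 + 1 = -4)
-10*b(-2/I + 2/(-5))*43 = -10*(-4)*43 = 40*43 = 1720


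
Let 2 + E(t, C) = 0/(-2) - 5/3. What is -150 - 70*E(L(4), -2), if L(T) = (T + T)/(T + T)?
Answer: 320/3 ≈ 106.67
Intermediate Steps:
L(T) = 1 (L(T) = (2*T)/((2*T)) = (2*T)*(1/(2*T)) = 1)
E(t, C) = -11/3 (E(t, C) = -2 + (0/(-2) - 5/3) = -2 + (0*(-½) - 5*⅓) = -2 + (0 - 5/3) = -2 - 5/3 = -11/3)
-150 - 70*E(L(4), -2) = -150 - 70*(-11/3) = -150 + 770/3 = 320/3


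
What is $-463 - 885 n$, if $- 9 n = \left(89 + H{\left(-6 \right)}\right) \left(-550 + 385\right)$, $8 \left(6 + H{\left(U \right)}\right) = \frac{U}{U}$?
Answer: $- \frac{10793329}{8} \approx -1.3492 \cdot 10^{6}$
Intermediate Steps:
$H{\left(U \right)} = - \frac{47}{8}$ ($H{\left(U \right)} = -6 + \frac{U \frac{1}{U}}{8} = -6 + \frac{1}{8} \cdot 1 = -6 + \frac{1}{8} = - \frac{47}{8}$)
$n = \frac{36575}{24}$ ($n = - \frac{\left(89 - \frac{47}{8}\right) \left(-550 + 385\right)}{9} = - \frac{\frac{665}{8} \left(-165\right)}{9} = \left(- \frac{1}{9}\right) \left(- \frac{109725}{8}\right) = \frac{36575}{24} \approx 1524.0$)
$-463 - 885 n = -463 - \frac{10789625}{8} = - \frac{10793329}{8}$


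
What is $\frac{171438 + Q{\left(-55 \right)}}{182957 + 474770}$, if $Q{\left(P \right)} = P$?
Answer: $\frac{171383}{657727} \approx 0.26057$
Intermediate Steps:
$\frac{171438 + Q{\left(-55 \right)}}{182957 + 474770} = \frac{171438 - 55}{182957 + 474770} = \frac{171383}{657727}$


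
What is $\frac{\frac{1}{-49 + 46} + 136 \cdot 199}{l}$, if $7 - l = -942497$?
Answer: $\frac{81191}{2827512} \approx 0.028715$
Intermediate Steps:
$l = 942504$ ($l = 7 - -942497 = 7 + 942497 = 942504$)
$\frac{\frac{1}{-49 + 46} + 136 \cdot 199}{l} = \frac{\frac{1}{-49 + 46} + 136 \cdot 199}{942504} = \left(\frac{1}{-3} + 27064\right) \frac{1}{942504} = \left(- \frac{1}{3} + 27064\right) \frac{1}{942504} = \frac{81191}{3} \cdot \frac{1}{942504} = \frac{81191}{2827512}$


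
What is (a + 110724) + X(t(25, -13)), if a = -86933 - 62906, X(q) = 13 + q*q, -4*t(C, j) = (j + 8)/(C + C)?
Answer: -62563199/1600 ≈ -39102.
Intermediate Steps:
t(C, j) = -(8 + j)/(8*C) (t(C, j) = -(j + 8)/(4*(C + C)) = -(8 + j)/(4*(2*C)) = -(8 + j)*1/(2*C)/4 = -(8 + j)/(8*C))
X(q) = 13 + q**2
a = -149839
(a + 110724) + X(t(25, -13)) = (-149839 + 110724) + (13 + ((1/8)*(-8 - 1*(-13))/25)**2) = -39115 + (13 + ((1/8)*(1/25)*(-8 + 13))**2) = -39115 + (13 + ((1/8)*(1/25)*5)**2) = -39115 + (13 + (1/40)**2) = -39115 + (13 + 1/1600) = -39115 + 20801/1600 = -62563199/1600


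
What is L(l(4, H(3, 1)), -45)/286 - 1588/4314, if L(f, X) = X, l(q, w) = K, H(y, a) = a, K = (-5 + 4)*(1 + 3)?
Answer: -324149/616902 ≈ -0.52545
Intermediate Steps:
K = -4 (K = -1*4 = -4)
l(q, w) = -4
L(l(4, H(3, 1)), -45)/286 - 1588/4314 = -45/286 - 1588/4314 = -45*1/286 - 1588*1/4314 = -45/286 - 794/2157 = -324149/616902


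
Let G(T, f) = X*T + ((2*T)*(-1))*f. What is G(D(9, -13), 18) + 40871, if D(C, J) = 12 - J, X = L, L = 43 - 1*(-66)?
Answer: 42696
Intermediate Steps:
L = 109 (L = 43 + 66 = 109)
X = 109
G(T, f) = 109*T - 2*T*f (G(T, f) = 109*T + ((2*T)*(-1))*f = 109*T + (-2*T)*f = 109*T - 2*T*f)
G(D(9, -13), 18) + 40871 = (12 - 1*(-13))*(109 - 2*18) + 40871 = (12 + 13)*(109 - 36) + 40871 = 25*73 + 40871 = 1825 + 40871 = 42696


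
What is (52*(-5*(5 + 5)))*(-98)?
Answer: 254800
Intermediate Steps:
(52*(-5*(5 + 5)))*(-98) = (52*(-5*10))*(-98) = (52*(-50))*(-98) = -2600*(-98) = 254800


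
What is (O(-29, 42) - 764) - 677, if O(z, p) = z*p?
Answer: -2659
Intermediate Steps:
O(z, p) = p*z
(O(-29, 42) - 764) - 677 = (42*(-29) - 764) - 677 = (-1218 - 764) - 677 = -1982 - 677 = -2659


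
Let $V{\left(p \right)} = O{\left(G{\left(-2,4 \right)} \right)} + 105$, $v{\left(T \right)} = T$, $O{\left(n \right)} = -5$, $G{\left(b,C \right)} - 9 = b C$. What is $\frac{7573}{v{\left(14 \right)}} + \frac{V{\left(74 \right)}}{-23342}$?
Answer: $\frac{88383783}{163394} \approx 540.92$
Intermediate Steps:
$G{\left(b,C \right)} = 9 + C b$ ($G{\left(b,C \right)} = 9 + b C = 9 + C b$)
$V{\left(p \right)} = 100$ ($V{\left(p \right)} = -5 + 105 = 100$)
$\frac{7573}{v{\left(14 \right)}} + \frac{V{\left(74 \right)}}{-23342} = \frac{7573}{14} + \frac{100}{-23342} = 7573 \cdot \frac{1}{14} + 100 \left(- \frac{1}{23342}\right) = \frac{7573}{14} - \frac{50}{11671} = \frac{88383783}{163394}$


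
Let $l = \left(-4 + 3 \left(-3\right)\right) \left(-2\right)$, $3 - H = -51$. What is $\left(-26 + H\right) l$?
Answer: $728$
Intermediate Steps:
$H = 54$ ($H = 3 - -51 = 3 + 51 = 54$)
$l = 26$ ($l = \left(-4 - 9\right) \left(-2\right) = \left(-13\right) \left(-2\right) = 26$)
$\left(-26 + H\right) l = \left(-26 + 54\right) 26 = 28 \cdot 26 = 728$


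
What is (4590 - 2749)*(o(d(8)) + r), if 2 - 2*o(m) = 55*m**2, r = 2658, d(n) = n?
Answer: 1655059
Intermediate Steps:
o(m) = 1 - 55*m**2/2
(4590 - 2749)*(o(d(8)) + r) = (4590 - 2749)*((1 - 55/2*8**2) + 2658) = 1841*((1 - 55/2*64) + 2658) = 1841*((1 - 1760) + 2658) = 1841*(-1759 + 2658) = 1841*899 = 1655059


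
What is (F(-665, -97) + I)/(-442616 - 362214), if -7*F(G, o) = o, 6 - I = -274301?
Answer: -960123/2816905 ≈ -0.34084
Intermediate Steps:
I = 274307 (I = 6 - 1*(-274301) = 6 + 274301 = 274307)
F(G, o) = -o/7
(F(-665, -97) + I)/(-442616 - 362214) = (-⅐*(-97) + 274307)/(-442616 - 362214) = (97/7 + 274307)/(-804830) = (1920246/7)*(-1/804830) = -960123/2816905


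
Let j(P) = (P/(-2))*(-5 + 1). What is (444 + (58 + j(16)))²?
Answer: 285156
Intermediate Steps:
j(P) = 2*P (j(P) = (P*(-½))*(-4) = -P/2*(-4) = 2*P)
(444 + (58 + j(16)))² = (444 + (58 + 2*16))² = (444 + (58 + 32))² = (444 + 90)² = 534² = 285156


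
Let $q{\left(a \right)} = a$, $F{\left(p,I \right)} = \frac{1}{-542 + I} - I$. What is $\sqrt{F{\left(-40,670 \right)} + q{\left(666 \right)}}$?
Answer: $\frac{i \sqrt{1022}}{16} \approx 1.998 i$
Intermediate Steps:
$\sqrt{F{\left(-40,670 \right)} + q{\left(666 \right)}} = \sqrt{\frac{1 - 670^{2} + 542 \cdot 670}{-542 + 670} + 666} = \sqrt{\frac{1 - 448900 + 363140}{128} + 666} = \sqrt{\frac{1}{128} \left(-85759\right) + 666} = \sqrt{- \frac{85759}{128} + 666} = \sqrt{- \frac{511}{128}} = \frac{i \sqrt{1022}}{16}$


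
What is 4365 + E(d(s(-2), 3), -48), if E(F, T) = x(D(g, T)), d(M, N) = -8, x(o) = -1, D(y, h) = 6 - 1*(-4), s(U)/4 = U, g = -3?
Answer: 4364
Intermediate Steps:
s(U) = 4*U
D(y, h) = 10 (D(y, h) = 6 + 4 = 10)
E(F, T) = -1
4365 + E(d(s(-2), 3), -48) = 4365 - 1 = 4364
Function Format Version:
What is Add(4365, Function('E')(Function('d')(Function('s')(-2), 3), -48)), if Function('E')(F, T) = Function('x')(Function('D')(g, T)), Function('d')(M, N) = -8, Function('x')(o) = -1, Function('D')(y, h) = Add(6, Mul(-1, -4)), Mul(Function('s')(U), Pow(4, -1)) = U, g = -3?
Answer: 4364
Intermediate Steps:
Function('s')(U) = Mul(4, U)
Function('D')(y, h) = 10 (Function('D')(y, h) = Add(6, 4) = 10)
Function('E')(F, T) = -1
Add(4365, Function('E')(Function('d')(Function('s')(-2), 3), -48)) = Add(4365, -1) = 4364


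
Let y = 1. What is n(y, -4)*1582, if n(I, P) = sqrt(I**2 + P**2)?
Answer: 1582*sqrt(17) ≈ 6522.8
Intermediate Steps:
n(y, -4)*1582 = sqrt(1**2 + (-4)**2)*1582 = sqrt(1 + 16)*1582 = sqrt(17)*1582 = 1582*sqrt(17)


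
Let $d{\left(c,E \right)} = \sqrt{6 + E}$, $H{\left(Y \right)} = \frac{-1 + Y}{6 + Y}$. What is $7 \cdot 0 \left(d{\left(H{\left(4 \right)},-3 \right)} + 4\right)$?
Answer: $0$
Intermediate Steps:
$H{\left(Y \right)} = \frac{-1 + Y}{6 + Y}$
$7 \cdot 0 \left(d{\left(H{\left(4 \right)},-3 \right)} + 4\right) = 7 \cdot 0 \left(\sqrt{6 - 3} + 4\right) = 7 \cdot 0 \left(\sqrt{3} + 4\right) = 7 \cdot 0 \left(4 + \sqrt{3}\right) = 7 \cdot 0 = 0$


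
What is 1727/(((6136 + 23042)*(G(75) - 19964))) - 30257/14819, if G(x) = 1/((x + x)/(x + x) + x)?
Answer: -60886386786163/29820340933803 ≈ -2.0418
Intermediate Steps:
G(x) = 1/(1 + x) (G(x) = 1/((2*x)/((2*x)) + x) = 1/((2*x)*(1/(2*x)) + x) = 1/(1 + x))
1727/(((6136 + 23042)*(G(75) - 19964))) - 30257/14819 = 1727/(((6136 + 23042)*(1/(1 + 75) - 19964))) - 30257/14819 = 1727/((29178*(1/76 - 19964))) - 30257*1/14819 = 1727/((29178*(1/76 - 19964))) - 30257/14819 = 1727/((29178*(-1517263/76))) - 30257/14819 = 1727/(-22135349907/38) - 30257/14819 = 1727*(-38/22135349907) - 30257/14819 = -5966/2012304537 - 30257/14819 = -60886386786163/29820340933803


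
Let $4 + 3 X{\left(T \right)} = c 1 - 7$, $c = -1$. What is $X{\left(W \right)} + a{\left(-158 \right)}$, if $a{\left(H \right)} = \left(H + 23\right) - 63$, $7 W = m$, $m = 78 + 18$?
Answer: $-202$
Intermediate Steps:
$m = 96$
$W = \frac{96}{7}$ ($W = \frac{1}{7} \cdot 96 = \frac{96}{7} \approx 13.714$)
$a{\left(H \right)} = -40 + H$ ($a{\left(H \right)} = \left(23 + H\right) - 63 = -40 + H$)
$X{\left(T \right)} = -4$ ($X{\left(T \right)} = - \frac{4}{3} + \frac{\left(-1\right) 1 - 7}{3} = - \frac{4}{3} + \frac{-1 - 7}{3} = - \frac{4}{3} + \frac{1}{3} \left(-8\right) = - \frac{4}{3} - \frac{8}{3} = -4$)
$X{\left(W \right)} + a{\left(-158 \right)} = -4 - 198 = -202$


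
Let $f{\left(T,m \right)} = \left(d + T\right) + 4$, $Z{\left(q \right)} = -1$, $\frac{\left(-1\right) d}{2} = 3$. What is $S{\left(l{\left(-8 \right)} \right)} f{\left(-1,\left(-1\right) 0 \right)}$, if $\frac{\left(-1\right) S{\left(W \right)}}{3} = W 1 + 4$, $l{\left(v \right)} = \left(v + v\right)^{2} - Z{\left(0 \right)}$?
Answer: $2349$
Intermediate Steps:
$d = -6$ ($d = \left(-2\right) 3 = -6$)
$f{\left(T,m \right)} = -2 + T$ ($f{\left(T,m \right)} = \left(-6 + T\right) + 4 = -2 + T$)
$l{\left(v \right)} = 1 + 4 v^{2}$ ($l{\left(v \right)} = \left(v + v\right)^{2} - -1 = \left(2 v\right)^{2} + 1 = 4 v^{2} + 1 = 1 + 4 v^{2}$)
$S{\left(W \right)} = -12 - 3 W$ ($S{\left(W \right)} = - 3 \left(W 1 + 4\right) = - 3 \left(W + 4\right) = - 3 \left(4 + W\right) = -12 - 3 W$)
$S{\left(l{\left(-8 \right)} \right)} f{\left(-1,\left(-1\right) 0 \right)} = \left(-12 - 3 \left(1 + 4 \left(-8\right)^{2}\right)\right) \left(-2 - 1\right) = \left(-12 - 3 \left(1 + 4 \cdot 64\right)\right) \left(-3\right) = \left(-12 - 3 \left(1 + 256\right)\right) \left(-3\right) = \left(-12 - 771\right) \left(-3\right) = \left(-783\right) \left(-3\right) = 2349$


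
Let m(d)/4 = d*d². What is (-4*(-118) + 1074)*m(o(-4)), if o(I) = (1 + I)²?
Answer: 4508136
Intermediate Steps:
m(d) = 4*d³ (m(d) = 4*(d*d²) = 4*d³)
(-4*(-118) + 1074)*m(o(-4)) = (-4*(-118) + 1074)*(4*((1 - 4)²)³) = (472 + 1074)*(4*((-3)²)³) = 1546*(4*9³) = 1546*(4*729) = 1546*2916 = 4508136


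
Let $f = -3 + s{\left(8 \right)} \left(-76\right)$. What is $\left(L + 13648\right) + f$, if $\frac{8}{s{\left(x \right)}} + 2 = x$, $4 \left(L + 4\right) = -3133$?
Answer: $\frac{153077}{12} \approx 12756.0$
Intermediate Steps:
$L = - \frac{3149}{4}$ ($L = -4 + \frac{1}{4} \left(-3133\right) = -4 - \frac{3133}{4} = - \frac{3149}{4} \approx -787.25$)
$s{\left(x \right)} = \frac{8}{-2 + x}$
$f = - \frac{313}{3}$ ($f = -3 + \frac{8}{-2 + 8} \left(-76\right) = -3 + \frac{8}{6} \left(-76\right) = -3 + 8 \cdot \frac{1}{6} \left(-76\right) = -3 + \frac{4}{3} \left(-76\right) = -3 - \frac{304}{3} = - \frac{313}{3} \approx -104.33$)
$\left(L + 13648\right) + f = \left(- \frac{3149}{4} + 13648\right) - \frac{313}{3} = \frac{51443}{4} - \frac{313}{3} = \frac{153077}{12}$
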